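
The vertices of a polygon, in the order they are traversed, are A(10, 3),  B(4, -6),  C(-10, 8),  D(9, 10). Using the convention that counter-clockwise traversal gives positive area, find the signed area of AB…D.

-172.5

Σ = (-72) + (-28) + (-172) + (-73) = -345
Signed area = Σ/2 = -172.5 (negative ⇒ clockwise traversal).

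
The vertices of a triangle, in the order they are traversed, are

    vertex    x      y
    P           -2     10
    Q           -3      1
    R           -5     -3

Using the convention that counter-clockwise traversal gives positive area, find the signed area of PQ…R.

P→Q: (-2)(1) − (-3)(10) = 28
Q→R: (-3)(-3) − (-5)(1) = 14
R→P: (-5)(10) − (-2)(-3) = -56
Σ = -14
Signed area = Σ/2 = -7 (negative ⇒ clockwise traversal).

-7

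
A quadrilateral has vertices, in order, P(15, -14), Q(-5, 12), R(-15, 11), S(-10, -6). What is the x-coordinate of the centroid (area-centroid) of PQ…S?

-50/19

Apply the surveyor's formula. First the cross-terms c_i = x_i·y_{i+1} − x_{i+1}·y_i:
  110, 125, 200, 230  ⇒  2A = 665, A = 332.5.
Then Σ (x_i + x_{i+1})·c_i = -5250, so x̄ = -5250 / (6·332.5) = -50/19.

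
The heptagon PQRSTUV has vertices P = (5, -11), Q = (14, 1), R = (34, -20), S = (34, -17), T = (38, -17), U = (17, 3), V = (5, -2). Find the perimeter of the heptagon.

102

|PQ| = √((9)² + (12)²) = √225 = 15
|QR| = √((20)² + (-21)²) = √841 = 29
|RS| = √((0)² + (3)²) = √9 = 3
|ST| = √((4)² + (0)²) = √16 = 4
|TU| = √((-21)² + (20)²) = √841 = 29
|UV| = √((-12)² + (-5)²) = √169 = 13
|VP| = √((0)² + (-9)²) = √81 = 9
Perimeter = 15 + 29 + 3 + 4 + 29 + 13 + 9 = 102.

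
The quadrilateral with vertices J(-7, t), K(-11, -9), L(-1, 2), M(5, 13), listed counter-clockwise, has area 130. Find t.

10

The doubled signed area Σ (x_i y_{i+1} − x_{i+1} y_i) is linear in t.
With t=0 it equals 100; the coefficient of t is 16 (from the two edges through J).
So 16·t + 100 = 2·130 = 260 ⇒ t = 10.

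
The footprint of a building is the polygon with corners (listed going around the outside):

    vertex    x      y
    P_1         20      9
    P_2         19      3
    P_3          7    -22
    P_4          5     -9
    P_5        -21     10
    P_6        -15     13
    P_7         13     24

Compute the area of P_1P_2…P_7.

Apply Gauss's area formula: 2A = Σ (x_i·y_{i+1} − x_{i+1}·y_i), indices taken mod 7.
P_1→P_2: (20)(3) − (19)(9) = -111
P_2→P_3: (19)(-22) − (7)(3) = -439
P_3→P_4: (7)(-9) − (5)(-22) = 47
P_4→P_5: (5)(10) − (-21)(-9) = -139
P_5→P_6: (-21)(13) − (-15)(10) = -123
P_6→P_7: (-15)(24) − (13)(13) = -529
P_7→P_1: (13)(9) − (20)(24) = -363
Σ = -1657
Area = |Σ|/2 = 828.5.

828.5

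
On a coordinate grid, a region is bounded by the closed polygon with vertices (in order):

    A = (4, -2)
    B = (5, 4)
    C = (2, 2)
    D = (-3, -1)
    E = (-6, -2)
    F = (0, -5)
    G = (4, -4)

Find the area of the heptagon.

45

Apply the surveyor's formula: 2A = Σ (x_i·y_{i+1} − x_{i+1}·y_i), indices taken mod 7.
Σ = (26) + (2) + (4) + (0) + (30) + (20) + (8) = 90
Area = |Σ|/2 = 45.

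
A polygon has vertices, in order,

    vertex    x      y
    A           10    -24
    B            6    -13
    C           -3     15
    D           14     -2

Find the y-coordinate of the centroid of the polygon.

Apply the shoelace formula. First the cross-terms c_i = x_i·y_{i+1} − x_{i+1}·y_i:
  14, 51, -204, -316  ⇒  2A = -455, A = -227.5.
Then Σ (y_i + y_{i+1})·c_i = 5148, so ȳ = 5148 / (6·(-227.5)) = -132/35.

-132/35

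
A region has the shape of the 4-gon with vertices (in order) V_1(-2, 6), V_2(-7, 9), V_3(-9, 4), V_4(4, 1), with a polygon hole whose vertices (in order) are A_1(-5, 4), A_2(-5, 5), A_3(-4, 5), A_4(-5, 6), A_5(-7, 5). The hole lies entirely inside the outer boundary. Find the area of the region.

Outer boundary:
Σ = (24) + (53) + (-25) + (26) = 78
Area = |Σ|/2 = 39.
Hole:
Σ = (-5) + (-5) + (1) + (17) + (-3) = 5
Area = |Σ|/2 = 2.5.
Net area = 39 − 2.5 = 36.5.

36.5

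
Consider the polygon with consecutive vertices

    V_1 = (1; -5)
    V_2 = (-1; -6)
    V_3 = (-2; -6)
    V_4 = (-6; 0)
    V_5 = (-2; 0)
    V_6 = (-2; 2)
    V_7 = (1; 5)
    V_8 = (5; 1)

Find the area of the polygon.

Apply the shoelace formula: 2A = Σ (x_i·y_{i+1} − x_{i+1}·y_i), indices taken mod 8.
Σ = (-11) + (-6) + (-36) + (0) + (-4) + (-12) + (-24) + (-26) = -119
Area = |Σ|/2 = 59.5.

59.5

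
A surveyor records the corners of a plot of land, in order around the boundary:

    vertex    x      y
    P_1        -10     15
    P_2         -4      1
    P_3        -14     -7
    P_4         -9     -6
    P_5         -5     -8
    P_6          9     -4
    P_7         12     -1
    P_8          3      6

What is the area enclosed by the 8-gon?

Apply the surveyor's formula: 2A = Σ (x_i·y_{i+1} − x_{i+1}·y_i), indices taken mod 8.
Cross-terms: 50, 42, 21, 42, 92, 39, 75, 105  ⇒  Σ = 466
Area = |Σ|/2 = 233.

233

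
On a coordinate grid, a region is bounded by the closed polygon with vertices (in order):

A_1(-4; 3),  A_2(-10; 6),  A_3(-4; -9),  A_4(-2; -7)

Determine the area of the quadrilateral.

Apply Gauss's area formula: 2A = Σ (x_i·y_{i+1} − x_{i+1}·y_i), indices taken mod 4.
Σ = (6) + (114) + (10) + (-34) = 96
Area = |Σ|/2 = 48.

48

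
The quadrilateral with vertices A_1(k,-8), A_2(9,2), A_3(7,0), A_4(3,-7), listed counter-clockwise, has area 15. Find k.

5

Write out the shoelace sum; only the two edges meeting at A_1 involve k:
2·Area = [(3·(-8) − k·(-7)) + (k·2 − 9·(-8))] + -63
       = 9·k + -15 = 30
⇒ k = 5.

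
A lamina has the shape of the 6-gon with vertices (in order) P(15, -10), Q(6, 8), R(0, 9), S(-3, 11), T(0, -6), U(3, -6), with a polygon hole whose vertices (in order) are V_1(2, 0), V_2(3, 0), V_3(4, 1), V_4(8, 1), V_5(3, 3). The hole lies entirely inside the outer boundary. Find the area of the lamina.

Outer boundary:
Apply the shoelace (surveyor's) formula: 2A = Σ (x_i·y_{i+1} − x_{i+1}·y_i), indices taken mod 6.
Σ = (180) + (54) + (27) + (18) + (18) + (60) = 357
Area = |Σ|/2 = 178.5.
Hole:
Cross-terms: 0, 3, -4, 21, -6  ⇒  Σ = 14
Area = |Σ|/2 = 7.
Net area = 178.5 − 7 = 171.5.

171.5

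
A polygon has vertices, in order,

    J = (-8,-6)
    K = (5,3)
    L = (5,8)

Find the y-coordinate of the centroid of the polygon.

Apply the surveyor's formula. First the cross-terms c_i = x_i·y_{i+1} − x_{i+1}·y_i:
  6, 25, 34  ⇒  2A = 65, A = 32.5.
Then Σ (y_i + y_{i+1})·c_i = 325, so ȳ = 325 / (6·32.5) = 5/3.

5/3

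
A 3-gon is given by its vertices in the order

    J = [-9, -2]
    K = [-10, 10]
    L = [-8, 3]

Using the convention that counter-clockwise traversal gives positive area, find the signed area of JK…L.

-8.5

J→K: (-9)(10) − (-10)(-2) = -110
K→L: (-10)(3) − (-8)(10) = 50
L→J: (-8)(-2) − (-9)(3) = 43
Σ = -17
Signed area = Σ/2 = -8.5 (negative ⇒ clockwise traversal).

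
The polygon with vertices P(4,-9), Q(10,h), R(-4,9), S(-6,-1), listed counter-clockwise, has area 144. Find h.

The doubled signed area Σ (x_i y_{i+1} − x_{i+1} y_i) is linear in h.
With h=0 it equals 296; the coefficient of h is 8 (from the two edges through Q).
So 8·h + 296 = 2·144 = 288 ⇒ h = -1.

-1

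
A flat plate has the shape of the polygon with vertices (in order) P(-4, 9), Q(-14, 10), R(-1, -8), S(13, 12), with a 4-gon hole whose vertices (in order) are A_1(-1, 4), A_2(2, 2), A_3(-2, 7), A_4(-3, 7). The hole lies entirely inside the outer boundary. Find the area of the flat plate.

Outer boundary:
Apply the shoelace (surveyor's) formula: 2A = Σ (x_i·y_{i+1} − x_{i+1}·y_i), indices taken mod 4.
Cross-terms: 86, 122, 92, 165  ⇒  Σ = 465
Area = |Σ|/2 = 232.5.
Hole:
A_1→A_2: (-1)(2) − (2)(4) = -10
A_2→A_3: (2)(7) − (-2)(2) = 18
A_3→A_4: (-2)(7) − (-3)(7) = 7
A_4→A_1: (-3)(4) − (-1)(7) = -5
Σ = 10
Area = |Σ|/2 = 5.
Net area = 232.5 − 5 = 227.5.

227.5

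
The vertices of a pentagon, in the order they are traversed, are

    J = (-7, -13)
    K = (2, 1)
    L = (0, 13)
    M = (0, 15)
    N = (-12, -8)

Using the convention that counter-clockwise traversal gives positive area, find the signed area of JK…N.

162.5

Apply Gauss's area formula: 2A = Σ (x_i·y_{i+1} − x_{i+1}·y_i), indices taken mod 5.
Σ = (19) + (26) + (0) + (180) + (100) = 325
Signed area = Σ/2 = 162.5 (positive ⇒ counter-clockwise traversal).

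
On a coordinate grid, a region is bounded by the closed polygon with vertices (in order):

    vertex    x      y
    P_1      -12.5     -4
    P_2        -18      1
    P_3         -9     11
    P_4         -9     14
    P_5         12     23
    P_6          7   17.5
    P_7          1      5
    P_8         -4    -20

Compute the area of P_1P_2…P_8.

421.5

Σ = (-84.5) + (-189) + (-27) + (-375) + (49) + (17.5) + (0) + (-234) = -843
Area = |Σ|/2 = 421.5.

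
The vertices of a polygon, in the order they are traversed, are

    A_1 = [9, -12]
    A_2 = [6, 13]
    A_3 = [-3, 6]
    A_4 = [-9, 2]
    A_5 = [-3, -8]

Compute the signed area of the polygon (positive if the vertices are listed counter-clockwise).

249

Σ = (189) + (75) + (48) + (78) + (108) = 498
Signed area = Σ/2 = 249 (positive ⇒ counter-clockwise traversal).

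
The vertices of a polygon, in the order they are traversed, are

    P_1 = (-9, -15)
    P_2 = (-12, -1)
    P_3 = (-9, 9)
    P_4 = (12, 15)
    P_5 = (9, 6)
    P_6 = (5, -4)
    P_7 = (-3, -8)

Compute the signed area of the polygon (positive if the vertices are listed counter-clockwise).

Apply Gauss's area formula: 2A = Σ (x_i·y_{i+1} − x_{i+1}·y_i), indices taken mod 7.
P_1→P_2: (-9)(-1) − (-12)(-15) = -171
P_2→P_3: (-12)(9) − (-9)(-1) = -117
P_3→P_4: (-9)(15) − (12)(9) = -243
P_4→P_5: (12)(6) − (9)(15) = -63
P_5→P_6: (9)(-4) − (5)(6) = -66
P_6→P_7: (5)(-8) − (-3)(-4) = -52
P_7→P_1: (-3)(-15) − (-9)(-8) = -27
Σ = -739
Signed area = Σ/2 = -369.5 (negative ⇒ clockwise traversal).

-369.5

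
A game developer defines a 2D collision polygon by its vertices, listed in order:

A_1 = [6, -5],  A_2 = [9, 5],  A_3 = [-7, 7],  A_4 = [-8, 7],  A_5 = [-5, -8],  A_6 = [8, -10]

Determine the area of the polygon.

206.5

Apply the surveyor's formula: 2A = Σ (x_i·y_{i+1} − x_{i+1}·y_i), indices taken mod 6.
Σ = (75) + (98) + (7) + (99) + (114) + (20) = 413
Area = |Σ|/2 = 206.5.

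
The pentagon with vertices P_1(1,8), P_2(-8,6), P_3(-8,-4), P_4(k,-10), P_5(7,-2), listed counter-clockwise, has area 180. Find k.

1

The doubled signed area Σ (x_i y_{i+1} − x_{i+1} y_i) is linear in k.
With k=0 it equals 358; the coefficient of k is 2 (from the two edges through P_4).
So 2·k + 358 = 2·180 = 360 ⇒ k = 1.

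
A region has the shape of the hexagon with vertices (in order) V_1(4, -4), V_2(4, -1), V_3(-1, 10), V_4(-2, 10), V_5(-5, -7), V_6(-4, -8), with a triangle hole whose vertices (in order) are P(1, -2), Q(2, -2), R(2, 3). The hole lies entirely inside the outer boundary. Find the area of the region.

90

Outer boundary:
Apply the shoelace formula: 2A = Σ (x_i·y_{i+1} − x_{i+1}·y_i), indices taken mod 6.
Σ = (12) + (39) + (10) + (64) + (12) + (48) = 185
Area = |Σ|/2 = 92.5.
Hole:
Σ = (2) + (10) + (-7) = 5
Area = |Σ|/2 = 2.5.
Net area = 92.5 − 2.5 = 90.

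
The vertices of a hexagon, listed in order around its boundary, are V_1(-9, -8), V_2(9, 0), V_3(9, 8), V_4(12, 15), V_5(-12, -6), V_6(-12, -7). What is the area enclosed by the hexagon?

168

Apply the surveyor's formula: 2A = Σ (x_i·y_{i+1} − x_{i+1}·y_i), indices taken mod 6.
Cross-terms: 72, 72, 39, 108, 12, 33  ⇒  Σ = 336
Area = |Σ|/2 = 168.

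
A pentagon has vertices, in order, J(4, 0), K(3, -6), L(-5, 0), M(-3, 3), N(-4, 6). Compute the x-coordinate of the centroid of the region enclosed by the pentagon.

Apply the surveyor's formula. First the cross-terms c_i = x_i·y_{i+1} − x_{i+1}·y_i:
  -24, -30, -15, -6, -24  ⇒  2A = -99, A = -49.5.
Then Σ (x_i + x_{i+1})·c_i = 54, so x̄ = 54 / (6·(-49.5)) = -2/11.

-2/11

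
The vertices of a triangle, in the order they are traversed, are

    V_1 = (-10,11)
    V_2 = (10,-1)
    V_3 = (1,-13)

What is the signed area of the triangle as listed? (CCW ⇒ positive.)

Apply the shoelace (surveyor's) formula: 2A = Σ (x_i·y_{i+1} − x_{i+1}·y_i), indices taken mod 3.
Cross-terms: -100, -129, -119  ⇒  Σ = -348
Signed area = Σ/2 = -174 (negative ⇒ clockwise traversal).

-174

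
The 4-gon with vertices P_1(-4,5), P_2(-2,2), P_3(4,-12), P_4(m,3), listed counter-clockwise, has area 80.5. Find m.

7

Write out the shoelace sum; only the two edges meeting at P_4 involve m:
2·Area = [(4·3 − m·(-12)) + (m·5 − (-4)·3)] + 18
       = 17·m + 42 = 161
⇒ m = 7.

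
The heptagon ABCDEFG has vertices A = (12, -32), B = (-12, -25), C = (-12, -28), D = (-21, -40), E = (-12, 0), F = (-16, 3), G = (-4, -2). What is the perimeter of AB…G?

136

|AB| = √((-24)² + (7)²) = √625 = 25
|BC| = √((0)² + (-3)²) = √9 = 3
|CD| = √((-9)² + (-12)²) = √225 = 15
|DE| = √((9)² + (40)²) = √1681 = 41
|EF| = √((-4)² + (3)²) = √25 = 5
|FG| = √((12)² + (-5)²) = √169 = 13
|GA| = √((16)² + (-30)²) = √1156 = 34
Perimeter = 25 + 3 + 15 + 41 + 5 + 13 + 34 = 136.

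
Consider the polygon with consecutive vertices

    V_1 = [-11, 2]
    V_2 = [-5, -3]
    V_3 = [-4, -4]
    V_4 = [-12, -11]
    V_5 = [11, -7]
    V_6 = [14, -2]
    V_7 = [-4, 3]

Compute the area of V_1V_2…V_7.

193.5

Σ = (43) + (8) + (-4) + (205) + (76) + (34) + (25) = 387
Area = |Σ|/2 = 193.5.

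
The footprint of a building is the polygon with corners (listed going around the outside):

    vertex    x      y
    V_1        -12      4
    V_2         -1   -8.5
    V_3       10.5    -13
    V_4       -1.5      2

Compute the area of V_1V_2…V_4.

Apply the shoelace formula: 2A = Σ (x_i·y_{i+1} − x_{i+1}·y_i), indices taken mod 4.
Σ = (106) + (102.25) + (1.5) + (18) = 227.75
Area = |Σ|/2 = 113.875.

113.875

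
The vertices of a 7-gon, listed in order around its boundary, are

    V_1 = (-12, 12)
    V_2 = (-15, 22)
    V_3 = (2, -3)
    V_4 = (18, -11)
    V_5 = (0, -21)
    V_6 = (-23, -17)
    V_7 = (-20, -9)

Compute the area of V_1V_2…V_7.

Σ = (-84) + (1) + (32) + (-378) + (-483) + (-133) + (-348) = -1393
Area = |Σ|/2 = 696.5.

696.5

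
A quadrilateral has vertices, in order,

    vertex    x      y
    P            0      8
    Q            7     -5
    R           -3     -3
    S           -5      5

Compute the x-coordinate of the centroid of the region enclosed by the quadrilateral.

Apply Gauss's area formula. First the cross-terms c_i = x_i·y_{i+1} − x_{i+1}·y_i:
  -56, -36, -30, -40  ⇒  2A = -162, A = -81.
Then Σ (x_i + x_{i+1})·c_i = -96, so x̄ = -96 / (6·(-81)) = 16/81.

16/81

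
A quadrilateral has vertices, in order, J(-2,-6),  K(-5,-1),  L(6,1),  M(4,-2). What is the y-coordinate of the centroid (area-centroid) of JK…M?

Apply the shoelace formula. First the cross-terms c_i = x_i·y_{i+1} − x_{i+1}·y_i:
  -28, 1, -16, -28  ⇒  2A = -71, A = -35.5.
Then Σ (y_i + y_{i+1})·c_i = 436, so ȳ = 436 / (6·(-35.5)) = -436/213.

-436/213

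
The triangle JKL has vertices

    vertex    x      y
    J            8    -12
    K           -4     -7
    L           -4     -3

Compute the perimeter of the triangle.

|JK| = √((-12)² + (5)²) = √169 = 13
|KL| = √((0)² + (4)²) = √16 = 4
|LJ| = √((12)² + (-9)²) = √225 = 15
Perimeter = 13 + 4 + 15 = 32.

32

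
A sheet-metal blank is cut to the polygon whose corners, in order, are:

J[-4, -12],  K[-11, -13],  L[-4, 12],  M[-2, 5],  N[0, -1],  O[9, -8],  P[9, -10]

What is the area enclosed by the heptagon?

Apply the surveyor's formula: 2A = Σ (x_i·y_{i+1} − x_{i+1}·y_i), indices taken mod 7.
Σ = (-80) + (-184) + (4) + (2) + (9) + (-18) + (-148) = -415
Area = |Σ|/2 = 207.5.

207.5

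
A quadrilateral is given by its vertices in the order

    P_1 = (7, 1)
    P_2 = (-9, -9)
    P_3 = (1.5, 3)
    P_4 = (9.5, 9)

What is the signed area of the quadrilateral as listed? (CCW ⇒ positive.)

-68

Apply Gauss's area formula: 2A = Σ (x_i·y_{i+1} − x_{i+1}·y_i), indices taken mod 4.
Σ = (-54) + (-13.5) + (-15) + (-53.5) = -136
Signed area = Σ/2 = -68 (negative ⇒ clockwise traversal).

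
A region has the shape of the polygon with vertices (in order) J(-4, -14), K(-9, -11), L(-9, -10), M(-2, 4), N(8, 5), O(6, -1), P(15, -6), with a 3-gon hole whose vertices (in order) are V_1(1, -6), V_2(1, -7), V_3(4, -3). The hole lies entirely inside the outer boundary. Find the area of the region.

Outer boundary:
J→K: (-4)(-11) − (-9)(-14) = -82
K→L: (-9)(-10) − (-9)(-11) = -9
L→M: (-9)(4) − (-2)(-10) = -56
M→N: (-2)(5) − (8)(4) = -42
N→O: (8)(-1) − (6)(5) = -38
O→P: (6)(-6) − (15)(-1) = -21
P→J: (15)(-14) − (-4)(-6) = -234
Σ = -482
Area = |Σ|/2 = 241.
Hole:
Σ = (-1) + (25) + (-21) = 3
Area = |Σ|/2 = 1.5.
Net area = 241 − 1.5 = 239.5.

239.5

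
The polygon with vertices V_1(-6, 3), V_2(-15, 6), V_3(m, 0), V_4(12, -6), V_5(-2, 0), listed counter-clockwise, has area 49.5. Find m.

The doubled signed area Σ (x_i y_{i+1} − x_{i+1} y_i) is linear in m.
With m=0 it equals -9; the coefficient of m is -12 (from the two edges through V_3).
So -12·m + -9 = 2·49.5 = 99 ⇒ m = -9.

-9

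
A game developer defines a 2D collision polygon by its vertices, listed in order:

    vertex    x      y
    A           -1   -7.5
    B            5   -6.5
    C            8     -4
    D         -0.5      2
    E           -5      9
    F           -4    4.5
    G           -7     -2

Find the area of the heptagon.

Apply the shoelace formula: 2A = Σ (x_i·y_{i+1} − x_{i+1}·y_i), indices taken mod 7.
A→B: (-1)(-6.5) − (5)(-7.5) = 44
B→C: (5)(-4) − (8)(-6.5) = 32
C→D: (8)(2) − (-0.5)(-4) = 14
D→E: (-0.5)(9) − (-5)(2) = 5.5
E→F: (-5)(4.5) − (-4)(9) = 13.5
F→G: (-4)(-2) − (-7)(4.5) = 39.5
G→A: (-7)(-7.5) − (-1)(-2) = 50.5
Σ = 199
Area = |Σ|/2 = 99.5.

99.5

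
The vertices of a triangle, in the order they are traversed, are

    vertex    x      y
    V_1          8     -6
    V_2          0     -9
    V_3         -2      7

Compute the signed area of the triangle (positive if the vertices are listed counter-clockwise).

Apply the shoelace formula: 2A = Σ (x_i·y_{i+1} − x_{i+1}·y_i), indices taken mod 3.
Σ = (-72) + (-18) + (-44) = -134
Signed area = Σ/2 = -67 (negative ⇒ clockwise traversal).

-67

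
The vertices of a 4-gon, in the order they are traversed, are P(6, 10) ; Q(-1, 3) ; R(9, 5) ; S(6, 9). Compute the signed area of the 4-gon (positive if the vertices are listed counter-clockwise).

Apply the shoelace formula: 2A = Σ (x_i·y_{i+1} − x_{i+1}·y_i), indices taken mod 4.
Σ = (28) + (-32) + (51) + (6) = 53
Signed area = Σ/2 = 26.5 (positive ⇒ counter-clockwise traversal).

26.5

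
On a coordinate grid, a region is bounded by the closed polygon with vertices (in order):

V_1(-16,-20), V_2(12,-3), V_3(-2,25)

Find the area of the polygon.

Apply the shoelace (surveyor's) formula: 2A = Σ (x_i·y_{i+1} − x_{i+1}·y_i), indices taken mod 3.
Σ = (288) + (294) + (440) = 1022
Area = |Σ|/2 = 511.

511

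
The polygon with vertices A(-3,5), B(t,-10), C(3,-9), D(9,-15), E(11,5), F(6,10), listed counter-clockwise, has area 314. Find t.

-13

Write out the shoelace sum; only the two edges meeting at B involve t:
2·Area = [((-3)·(-10) − t·5) + (t·(-9) − 3·(-10))] + 386
       = -14·t + 446 = 628
⇒ t = -13.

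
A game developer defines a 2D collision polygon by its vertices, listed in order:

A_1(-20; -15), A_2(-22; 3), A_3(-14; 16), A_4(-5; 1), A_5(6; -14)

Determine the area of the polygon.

470

Apply the shoelace formula: 2A = Σ (x_i·y_{i+1} − x_{i+1}·y_i), indices taken mod 5.
Σ = (-390) + (-310) + (66) + (64) + (-370) = -940
Area = |Σ|/2 = 470.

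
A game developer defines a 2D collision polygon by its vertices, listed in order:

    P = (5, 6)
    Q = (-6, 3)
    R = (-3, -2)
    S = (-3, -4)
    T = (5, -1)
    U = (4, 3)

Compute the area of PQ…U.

Apply the surveyor's formula: 2A = Σ (x_i·y_{i+1} − x_{i+1}·y_i), indices taken mod 6.
P→Q: (5)(3) − (-6)(6) = 51
Q→R: (-6)(-2) − (-3)(3) = 21
R→S: (-3)(-4) − (-3)(-2) = 6
S→T: (-3)(-1) − (5)(-4) = 23
T→U: (5)(3) − (4)(-1) = 19
U→P: (4)(6) − (5)(3) = 9
Σ = 129
Area = |Σ|/2 = 64.5.

64.5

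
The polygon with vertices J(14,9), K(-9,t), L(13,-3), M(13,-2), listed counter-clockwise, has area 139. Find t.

12

The doubled signed area Σ (x_i y_{i+1} − x_{i+1} y_i) is linear in t.
With t=0 it equals 266; the coefficient of t is 1 (from the two edges through K).
So 1·t + 266 = 2·139 = 278 ⇒ t = 12.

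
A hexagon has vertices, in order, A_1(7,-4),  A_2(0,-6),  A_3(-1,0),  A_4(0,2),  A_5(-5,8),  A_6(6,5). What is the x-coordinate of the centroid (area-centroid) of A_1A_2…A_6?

Apply the shoelace (surveyor's) formula. First the cross-terms c_i = x_i·y_{i+1} − x_{i+1}·y_i:
  -42, -6, -2, 10, -73, -59  ⇒  2A = -172, A = -86.
Then Σ (x_i + x_{i+1})·c_i = -1176, so x̄ = -1176 / (6·(-86)) = 98/43.

98/43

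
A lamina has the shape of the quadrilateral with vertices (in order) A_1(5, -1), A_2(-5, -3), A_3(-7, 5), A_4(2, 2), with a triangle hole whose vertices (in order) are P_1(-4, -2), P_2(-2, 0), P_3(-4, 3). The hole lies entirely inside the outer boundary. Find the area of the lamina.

46

Outer boundary:
Cross-terms: -20, -46, -24, -12  ⇒  Σ = -102
Area = |Σ|/2 = 51.
Hole:
Apply the shoelace (surveyor's) formula: 2A = Σ (x_i·y_{i+1} − x_{i+1}·y_i), indices taken mod 3.
P_1→P_2: (-4)(0) − (-2)(-2) = -4
P_2→P_3: (-2)(3) − (-4)(0) = -6
P_3→P_1: (-4)(-2) − (-4)(3) = 20
Σ = 10
Area = |Σ|/2 = 5.
Net area = 51 − 5 = 46.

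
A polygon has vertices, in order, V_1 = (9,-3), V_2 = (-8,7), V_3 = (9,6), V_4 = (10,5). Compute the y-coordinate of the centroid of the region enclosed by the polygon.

Apply the shoelace (surveyor's) formula. First the cross-terms c_i = x_i·y_{i+1} − x_{i+1}·y_i:
  39, -111, -15, -75  ⇒  2A = -162, A = -81.
Then Σ (y_i + y_{i+1})·c_i = -1602, so ȳ = -1602 / (6·(-81)) = 89/27.

89/27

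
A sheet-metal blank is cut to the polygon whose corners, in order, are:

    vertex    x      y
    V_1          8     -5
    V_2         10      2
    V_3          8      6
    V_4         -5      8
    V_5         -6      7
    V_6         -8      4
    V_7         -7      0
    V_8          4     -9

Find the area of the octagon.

Apply the shoelace formula: 2A = Σ (x_i·y_{i+1} − x_{i+1}·y_i), indices taken mod 8.
Σ = (66) + (44) + (94) + (13) + (32) + (28) + (63) + (52) = 392
Area = |Σ|/2 = 196.

196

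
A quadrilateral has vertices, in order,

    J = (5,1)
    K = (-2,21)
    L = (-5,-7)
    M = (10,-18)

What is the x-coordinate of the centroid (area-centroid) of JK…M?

298/243

Apply the shoelace (surveyor's) formula. First the cross-terms c_i = x_i·y_{i+1} − x_{i+1}·y_i:
  107, 119, 160, 100  ⇒  2A = 486, A = 243.
Then Σ (x_i + x_{i+1})·c_i = 1788, so x̄ = 1788 / (6·243) = 298/243.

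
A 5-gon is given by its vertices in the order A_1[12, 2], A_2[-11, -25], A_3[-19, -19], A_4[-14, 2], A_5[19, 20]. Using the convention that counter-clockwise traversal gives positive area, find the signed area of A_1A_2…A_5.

-684

Apply Gauss's area formula: 2A = Σ (x_i·y_{i+1} − x_{i+1}·y_i), indices taken mod 5.
Cross-terms: -278, -266, -304, -318, -202  ⇒  Σ = -1368
Signed area = Σ/2 = -684 (negative ⇒ clockwise traversal).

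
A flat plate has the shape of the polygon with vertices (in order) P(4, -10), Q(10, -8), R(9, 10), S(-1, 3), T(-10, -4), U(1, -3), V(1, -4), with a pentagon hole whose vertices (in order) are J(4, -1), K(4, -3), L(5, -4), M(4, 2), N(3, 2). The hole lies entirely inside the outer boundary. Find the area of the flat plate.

171

Outer boundary:
Apply Gauss's area formula: 2A = Σ (x_i·y_{i+1} − x_{i+1}·y_i), indices taken mod 7.
P→Q: (4)(-8) − (10)(-10) = 68
Q→R: (10)(10) − (9)(-8) = 172
R→S: (9)(3) − (-1)(10) = 37
S→T: (-1)(-4) − (-10)(3) = 34
T→U: (-10)(-3) − (1)(-4) = 34
U→V: (1)(-4) − (1)(-3) = -1
V→P: (1)(-10) − (4)(-4) = 6
Σ = 350
Area = |Σ|/2 = 175.
Hole:
Apply the surveyor's formula: 2A = Σ (x_i·y_{i+1} − x_{i+1}·y_i), indices taken mod 5.
Cross-terms: -8, -1, 26, 2, -11  ⇒  Σ = 8
Area = |Σ|/2 = 4.
Net area = 175 − 4 = 171.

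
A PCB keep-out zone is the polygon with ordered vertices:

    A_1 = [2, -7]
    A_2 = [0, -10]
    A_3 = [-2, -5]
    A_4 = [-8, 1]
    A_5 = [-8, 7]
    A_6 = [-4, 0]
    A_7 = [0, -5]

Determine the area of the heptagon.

Σ = (-20) + (-20) + (-42) + (-48) + (28) + (20) + (10) = -72
Area = |Σ|/2 = 36.

36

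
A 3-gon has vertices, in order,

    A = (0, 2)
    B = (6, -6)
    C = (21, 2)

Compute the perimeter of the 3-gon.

48

|AB| = √((6)² + (-8)²) = √100 = 10
|BC| = √((15)² + (8)²) = √289 = 17
|CA| = √((-21)² + (0)²) = √441 = 21
Perimeter = 10 + 17 + 21 = 48.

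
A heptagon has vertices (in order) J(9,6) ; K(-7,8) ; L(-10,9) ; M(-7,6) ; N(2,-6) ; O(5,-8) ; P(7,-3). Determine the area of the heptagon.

144

Apply the surveyor's formula: 2A = Σ (x_i·y_{i+1} − x_{i+1}·y_i), indices taken mod 7.
J→K: (9)(8) − (-7)(6) = 114
K→L: (-7)(9) − (-10)(8) = 17
L→M: (-10)(6) − (-7)(9) = 3
M→N: (-7)(-6) − (2)(6) = 30
N→O: (2)(-8) − (5)(-6) = 14
O→P: (5)(-3) − (7)(-8) = 41
P→J: (7)(6) − (9)(-3) = 69
Σ = 288
Area = |Σ|/2 = 144.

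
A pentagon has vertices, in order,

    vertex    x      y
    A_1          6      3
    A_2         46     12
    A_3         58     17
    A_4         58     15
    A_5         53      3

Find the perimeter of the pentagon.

|A_1A_2| = √((40)² + (9)²) = √1681 = 41
|A_2A_3| = √((12)² + (5)²) = √169 = 13
|A_3A_4| = √((0)² + (-2)²) = √4 = 2
|A_4A_5| = √((-5)² + (-12)²) = √169 = 13
|A_5A_1| = √((-47)² + (0)²) = √2209 = 47
Perimeter = 41 + 13 + 2 + 13 + 47 = 116.

116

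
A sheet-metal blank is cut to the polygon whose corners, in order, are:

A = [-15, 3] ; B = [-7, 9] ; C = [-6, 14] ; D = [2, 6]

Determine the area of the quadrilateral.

63

Apply the shoelace (surveyor's) formula: 2A = Σ (x_i·y_{i+1} − x_{i+1}·y_i), indices taken mod 4.
Σ = (-114) + (-44) + (-64) + (96) = -126
Area = |Σ|/2 = 63.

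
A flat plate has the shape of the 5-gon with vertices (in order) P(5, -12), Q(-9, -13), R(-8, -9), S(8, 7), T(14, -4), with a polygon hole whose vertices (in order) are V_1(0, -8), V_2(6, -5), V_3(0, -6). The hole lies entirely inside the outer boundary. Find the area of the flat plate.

223

Outer boundary:
Σ = (-173) + (-23) + (16) + (-130) + (-148) = -458
Area = |Σ|/2 = 229.
Hole:
Apply the surveyor's formula: 2A = Σ (x_i·y_{i+1} − x_{i+1}·y_i), indices taken mod 3.
Σ = (48) + (-36) + (0) = 12
Area = |Σ|/2 = 6.
Net area = 229 − 6 = 223.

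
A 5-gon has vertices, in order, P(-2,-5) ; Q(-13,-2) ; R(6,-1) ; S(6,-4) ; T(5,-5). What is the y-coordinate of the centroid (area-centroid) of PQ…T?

-98/33

Apply the shoelace formula. First the cross-terms c_i = x_i·y_{i+1} − x_{i+1}·y_i:
  -61, 25, -18, -10, -35  ⇒  2A = -99, A = -49.5.
Then Σ (y_i + y_{i+1})·c_i = 882, so ȳ = 882 / (6·(-49.5)) = -98/33.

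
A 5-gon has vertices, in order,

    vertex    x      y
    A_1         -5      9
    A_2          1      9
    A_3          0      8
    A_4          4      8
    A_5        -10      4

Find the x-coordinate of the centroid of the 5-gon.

-95/26

Apply the shoelace formula. First the cross-terms c_i = x_i·y_{i+1} − x_{i+1}·y_i:
  -54, 8, -32, 96, -70  ⇒  2A = -52, A = -26.
Then Σ (x_i + x_{i+1})·c_i = 570, so x̄ = 570 / (6·(-26)) = -95/26.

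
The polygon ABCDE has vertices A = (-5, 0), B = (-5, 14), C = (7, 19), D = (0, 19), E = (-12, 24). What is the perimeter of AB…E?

|AB| = √((0)² + (14)²) = √196 = 14
|BC| = √((12)² + (5)²) = √169 = 13
|CD| = √((-7)² + (0)²) = √49 = 7
|DE| = √((-12)² + (5)²) = √169 = 13
|EA| = √((7)² + (-24)²) = √625 = 25
Perimeter = 14 + 13 + 7 + 13 + 25 = 72.

72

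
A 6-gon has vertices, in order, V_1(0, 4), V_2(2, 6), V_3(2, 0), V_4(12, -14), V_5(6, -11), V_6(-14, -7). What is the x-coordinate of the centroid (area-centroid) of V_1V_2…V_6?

-86/87

Apply the surveyor's formula. First the cross-terms c_i = x_i·y_{i+1} − x_{i+1}·y_i:
  -8, -12, -28, -48, -196, -56  ⇒  2A = -348, A = -174.
Then Σ (x_i + x_{i+1})·c_i = 1032, so x̄ = 1032 / (6·(-174)) = -86/87.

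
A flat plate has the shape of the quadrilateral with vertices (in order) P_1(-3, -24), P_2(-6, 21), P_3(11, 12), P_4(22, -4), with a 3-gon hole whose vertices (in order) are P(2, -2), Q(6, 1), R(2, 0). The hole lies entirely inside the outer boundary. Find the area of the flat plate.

675

Outer boundary:
P_1→P_2: (-3)(21) − (-6)(-24) = -207
P_2→P_3: (-6)(12) − (11)(21) = -303
P_3→P_4: (11)(-4) − (22)(12) = -308
P_4→P_1: (22)(-24) − (-3)(-4) = -540
Σ = -1358
Area = |Σ|/2 = 679.
Hole:
Apply the surveyor's formula: 2A = Σ (x_i·y_{i+1} − x_{i+1}·y_i), indices taken mod 3.
Σ = (14) + (-2) + (-4) = 8
Area = |Σ|/2 = 4.
Net area = 679 − 4 = 675.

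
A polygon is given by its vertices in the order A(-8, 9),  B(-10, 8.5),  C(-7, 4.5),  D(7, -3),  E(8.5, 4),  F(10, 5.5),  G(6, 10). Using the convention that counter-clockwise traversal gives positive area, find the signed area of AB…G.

A→B: (-8)(8.5) − (-10)(9) = 22
B→C: (-10)(4.5) − (-7)(8.5) = 14.5
C→D: (-7)(-3) − (7)(4.5) = -10.5
D→E: (7)(4) − (8.5)(-3) = 53.5
E→F: (8.5)(5.5) − (10)(4) = 6.75
F→G: (10)(10) − (6)(5.5) = 67
G→A: (6)(9) − (-8)(10) = 134
Σ = 287.25
Signed area = Σ/2 = 143.625 (positive ⇒ counter-clockwise traversal).

143.625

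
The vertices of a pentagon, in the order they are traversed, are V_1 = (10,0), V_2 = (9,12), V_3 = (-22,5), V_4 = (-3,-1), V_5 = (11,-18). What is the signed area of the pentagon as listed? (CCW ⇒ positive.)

355.5

Apply Gauss's area formula: 2A = Σ (x_i·y_{i+1} − x_{i+1}·y_i), indices taken mod 5.
Cross-terms: 120, 309, 37, 65, 180  ⇒  Σ = 711
Signed area = Σ/2 = 355.5 (positive ⇒ counter-clockwise traversal).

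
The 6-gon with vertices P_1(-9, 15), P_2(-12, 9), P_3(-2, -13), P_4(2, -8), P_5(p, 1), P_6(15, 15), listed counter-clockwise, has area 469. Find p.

12

The doubled signed area Σ (x_i y_{i+1} − x_{i+1} y_i) is linear in p.
With p=0 it equals 662; the coefficient of p is 23 (from the two edges through P_5).
So 23·p + 662 = 2·469 = 938 ⇒ p = 12.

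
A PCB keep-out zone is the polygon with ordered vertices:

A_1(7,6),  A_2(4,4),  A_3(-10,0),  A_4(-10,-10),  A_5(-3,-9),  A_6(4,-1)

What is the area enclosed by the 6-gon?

137

A_1→A_2: (7)(4) − (4)(6) = 4
A_2→A_3: (4)(0) − (-10)(4) = 40
A_3→A_4: (-10)(-10) − (-10)(0) = 100
A_4→A_5: (-10)(-9) − (-3)(-10) = 60
A_5→A_6: (-3)(-1) − (4)(-9) = 39
A_6→A_1: (4)(6) − (7)(-1) = 31
Σ = 274
Area = |Σ|/2 = 137.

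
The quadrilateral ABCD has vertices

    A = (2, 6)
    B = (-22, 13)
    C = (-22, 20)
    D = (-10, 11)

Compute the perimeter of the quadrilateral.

|AB| = √((-24)² + (7)²) = √625 = 25
|BC| = √((0)² + (7)²) = √49 = 7
|CD| = √((12)² + (-9)²) = √225 = 15
|DA| = √((12)² + (-5)²) = √169 = 13
Perimeter = 25 + 7 + 15 + 13 = 60.

60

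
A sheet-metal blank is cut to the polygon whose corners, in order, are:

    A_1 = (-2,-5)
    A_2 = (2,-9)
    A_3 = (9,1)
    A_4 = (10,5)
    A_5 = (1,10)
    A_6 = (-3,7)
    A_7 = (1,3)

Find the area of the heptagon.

Apply Gauss's area formula: 2A = Σ (x_i·y_{i+1} − x_{i+1}·y_i), indices taken mod 7.
Σ = (28) + (83) + (35) + (95) + (37) + (-16) + (1) = 263
Area = |Σ|/2 = 131.5.

131.5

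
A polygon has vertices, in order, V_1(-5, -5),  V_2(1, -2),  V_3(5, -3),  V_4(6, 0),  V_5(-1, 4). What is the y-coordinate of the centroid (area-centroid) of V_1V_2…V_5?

-41/89

Apply the surveyor's formula. First the cross-terms c_i = x_i·y_{i+1} − x_{i+1}·y_i:
  15, 7, 18, 24, 25  ⇒  2A = 89, A = 44.5.
Then Σ (y_i + y_{i+1})·c_i = -123, so ȳ = -123 / (6·44.5) = -41/89.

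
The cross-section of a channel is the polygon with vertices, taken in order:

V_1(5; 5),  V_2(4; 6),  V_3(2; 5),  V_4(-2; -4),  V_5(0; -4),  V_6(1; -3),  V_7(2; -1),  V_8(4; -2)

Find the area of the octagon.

33.5

Cross-terms: 10, 8, 2, 8, 4, 5, 0, 30  ⇒  Σ = 67
Area = |Σ|/2 = 33.5.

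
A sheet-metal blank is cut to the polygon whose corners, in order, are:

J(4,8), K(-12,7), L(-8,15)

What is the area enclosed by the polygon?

62

Apply the surveyor's formula: 2A = Σ (x_i·y_{i+1} − x_{i+1}·y_i), indices taken mod 3.
Cross-terms: 124, -124, -124  ⇒  Σ = -124
Area = |Σ|/2 = 62.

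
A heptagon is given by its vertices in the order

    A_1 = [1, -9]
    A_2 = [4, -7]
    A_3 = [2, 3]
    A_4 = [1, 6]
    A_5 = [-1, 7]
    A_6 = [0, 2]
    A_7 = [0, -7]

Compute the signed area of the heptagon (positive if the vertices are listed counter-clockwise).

Apply the surveyor's formula: 2A = Σ (x_i·y_{i+1} − x_{i+1}·y_i), indices taken mod 7.
Cross-terms: 29, 26, 9, 13, -2, 0, 7  ⇒  Σ = 82
Signed area = Σ/2 = 41 (positive ⇒ counter-clockwise traversal).

41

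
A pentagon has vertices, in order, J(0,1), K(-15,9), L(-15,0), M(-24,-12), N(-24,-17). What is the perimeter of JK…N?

76

|JK| = √((-15)² + (8)²) = √289 = 17
|KL| = √((0)² + (-9)²) = √81 = 9
|LM| = √((-9)² + (-12)²) = √225 = 15
|MN| = √((0)² + (-5)²) = √25 = 5
|NJ| = √((24)² + (18)²) = √900 = 30
Perimeter = 17 + 9 + 15 + 5 + 30 = 76.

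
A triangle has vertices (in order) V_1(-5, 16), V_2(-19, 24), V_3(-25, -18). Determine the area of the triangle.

V_1→V_2: (-5)(24) − (-19)(16) = 184
V_2→V_3: (-19)(-18) − (-25)(24) = 942
V_3→V_1: (-25)(16) − (-5)(-18) = -490
Σ = 636
Area = |Σ|/2 = 318.

318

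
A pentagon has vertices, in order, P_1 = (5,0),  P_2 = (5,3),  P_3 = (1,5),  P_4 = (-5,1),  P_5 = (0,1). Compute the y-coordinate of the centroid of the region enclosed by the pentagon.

362/159

Apply the shoelace (surveyor's) formula. First the cross-terms c_i = x_i·y_{i+1} − x_{i+1}·y_i:
  15, 22, 26, -5, -5  ⇒  2A = 53, A = 26.5.
Then Σ (y_i + y_{i+1})·c_i = 362, so ȳ = 362 / (6·26.5) = 362/159.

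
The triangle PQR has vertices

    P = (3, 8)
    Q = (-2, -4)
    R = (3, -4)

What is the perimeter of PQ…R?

30

|PQ| = √((-5)² + (-12)²) = √169 = 13
|QR| = √((5)² + (0)²) = √25 = 5
|RP| = √((0)² + (12)²) = √144 = 12
Perimeter = 13 + 5 + 12 = 30.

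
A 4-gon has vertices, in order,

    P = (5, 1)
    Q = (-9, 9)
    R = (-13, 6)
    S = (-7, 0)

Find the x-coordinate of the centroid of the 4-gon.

Apply the surveyor's formula. First the cross-terms c_i = x_i·y_{i+1} − x_{i+1}·y_i:
  54, 63, 42, -7  ⇒  2A = 152, A = 76.
Then Σ (x_i + x_{i+1})·c_i = -2428, so x̄ = -2428 / (6·76) = -607/114.

-607/114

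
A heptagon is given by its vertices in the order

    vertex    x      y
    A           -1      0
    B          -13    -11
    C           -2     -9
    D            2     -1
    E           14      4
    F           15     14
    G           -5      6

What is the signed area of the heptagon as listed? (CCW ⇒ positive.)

Apply the shoelace formula: 2A = Σ (x_i·y_{i+1} − x_{i+1}·y_i), indices taken mod 7.
Σ = (11) + (95) + (20) + (22) + (136) + (160) + (6) = 450
Signed area = Σ/2 = 225 (positive ⇒ counter-clockwise traversal).

225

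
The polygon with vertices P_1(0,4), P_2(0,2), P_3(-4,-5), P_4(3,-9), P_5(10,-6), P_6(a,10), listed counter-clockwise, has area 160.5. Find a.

The doubled signed area Σ (x_i y_{i+1} − x_{i+1} y_i) is linear in a.
With a=0 it equals 231; the coefficient of a is 10 (from the two edges through P_6).
So 10·a + 231 = 2·160.5 = 321 ⇒ a = 9.

9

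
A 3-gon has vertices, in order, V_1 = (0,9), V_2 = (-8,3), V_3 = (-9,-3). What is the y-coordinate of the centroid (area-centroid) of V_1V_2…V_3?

3

Apply the shoelace (surveyor's) formula. First the cross-terms c_i = x_i·y_{i+1} − x_{i+1}·y_i:
  72, 51, -81  ⇒  2A = 42, A = 21.
Then Σ (y_i + y_{i+1})·c_i = 378, so ȳ = 378 / (6·21) = 3.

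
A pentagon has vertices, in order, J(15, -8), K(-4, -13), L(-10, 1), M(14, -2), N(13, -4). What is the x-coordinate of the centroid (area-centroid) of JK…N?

203/99

Apply the shoelace formula. First the cross-terms c_i = x_i·y_{i+1} − x_{i+1}·y_i:
  -227, -134, 6, -30, -44  ⇒  2A = -429, A = -214.5.
Then Σ (x_i + x_{i+1})·c_i = -2639, so x̄ = -2639 / (6·(-214.5)) = 203/99.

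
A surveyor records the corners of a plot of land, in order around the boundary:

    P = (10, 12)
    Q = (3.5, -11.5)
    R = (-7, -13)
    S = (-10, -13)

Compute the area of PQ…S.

Apply the shoelace formula: 2A = Σ (x_i·y_{i+1} − x_{i+1}·y_i), indices taken mod 4.
P→Q: (10)(-11.5) − (3.5)(12) = -157
Q→R: (3.5)(-13) − (-7)(-11.5) = -126
R→S: (-7)(-13) − (-10)(-13) = -39
S→P: (-10)(12) − (10)(-13) = 10
Σ = -312
Area = |Σ|/2 = 156.

156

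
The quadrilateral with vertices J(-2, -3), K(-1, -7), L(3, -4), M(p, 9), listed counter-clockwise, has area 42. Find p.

3

Write out the shoelace sum; only the two edges meeting at M involve p:
2·Area = [(3·9 − p·(-4)) + (p·(-3) − (-2)·9)] + 36
       = 1·p + 81 = 84
⇒ p = 3.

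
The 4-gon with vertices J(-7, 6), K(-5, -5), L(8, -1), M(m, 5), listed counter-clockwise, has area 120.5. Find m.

8

The doubled signed area Σ (x_i y_{i+1} − x_{i+1} y_i) is linear in m.
With m=0 it equals 185; the coefficient of m is 7 (from the two edges through M).
So 7·m + 185 = 2·120.5 = 241 ⇒ m = 8.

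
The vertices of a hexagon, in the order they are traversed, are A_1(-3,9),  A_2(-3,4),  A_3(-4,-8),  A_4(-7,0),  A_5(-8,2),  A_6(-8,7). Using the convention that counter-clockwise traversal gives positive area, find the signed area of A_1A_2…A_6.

-53

Σ = (15) + (40) + (-56) + (-14) + (-40) + (-51) = -106
Signed area = Σ/2 = -53 (negative ⇒ clockwise traversal).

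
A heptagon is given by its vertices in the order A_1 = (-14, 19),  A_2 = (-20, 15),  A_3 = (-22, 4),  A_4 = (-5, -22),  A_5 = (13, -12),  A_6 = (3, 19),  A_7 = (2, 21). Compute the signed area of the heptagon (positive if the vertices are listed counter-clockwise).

955

Apply the shoelace formula: 2A = Σ (x_i·y_{i+1} − x_{i+1}·y_i), indices taken mod 7.
Σ = (170) + (250) + (504) + (346) + (283) + (25) + (332) = 1910
Signed area = Σ/2 = 955 (positive ⇒ counter-clockwise traversal).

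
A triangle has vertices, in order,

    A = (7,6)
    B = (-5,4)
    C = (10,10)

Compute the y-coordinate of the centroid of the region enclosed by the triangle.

20/3

Apply the shoelace (surveyor's) formula. First the cross-terms c_i = x_i·y_{i+1} − x_{i+1}·y_i:
  58, -90, -10  ⇒  2A = -42, A = -21.
Then Σ (y_i + y_{i+1})·c_i = -840, so ȳ = -840 / (6·(-21)) = 20/3.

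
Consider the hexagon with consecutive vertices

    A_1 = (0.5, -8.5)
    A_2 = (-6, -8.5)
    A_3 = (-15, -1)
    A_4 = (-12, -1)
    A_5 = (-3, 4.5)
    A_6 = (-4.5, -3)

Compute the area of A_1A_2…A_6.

80.875

Apply the shoelace formula: 2A = Σ (x_i·y_{i+1} − x_{i+1}·y_i), indices taken mod 6.
A_1→A_2: (0.5)(-8.5) − (-6)(-8.5) = -55.25
A_2→A_3: (-6)(-1) − (-15)(-8.5) = -121.5
A_3→A_4: (-15)(-1) − (-12)(-1) = 3
A_4→A_5: (-12)(4.5) − (-3)(-1) = -57
A_5→A_6: (-3)(-3) − (-4.5)(4.5) = 29.25
A_6→A_1: (-4.5)(-8.5) − (0.5)(-3) = 39.75
Σ = -161.75
Area = |Σ|/2 = 80.875.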